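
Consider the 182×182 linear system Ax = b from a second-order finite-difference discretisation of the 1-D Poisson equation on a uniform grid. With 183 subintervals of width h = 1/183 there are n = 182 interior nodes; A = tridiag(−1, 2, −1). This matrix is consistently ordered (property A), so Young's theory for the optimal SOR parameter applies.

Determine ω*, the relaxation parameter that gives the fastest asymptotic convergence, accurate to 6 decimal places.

ω* = 1.966247

½·tridiag(1,0,1) at n=182: λ_k = cos(kπ/183); max |λ| at k=1 ⇒ ρ_J = cos(π/183) ≈ 0.999853.
√(1 − cos²(π/183)) = sin(π/183) ≈ 0.0171663.
Young: ω* = 2/(1+√(1−ρ_J²)) = 2/(1+0.0171663) = 2/1.0171663 = 1.966247.
At ω = 1.966247 every |λ(B_ω)| = ω−1, so ρ_SOR = 0.966247.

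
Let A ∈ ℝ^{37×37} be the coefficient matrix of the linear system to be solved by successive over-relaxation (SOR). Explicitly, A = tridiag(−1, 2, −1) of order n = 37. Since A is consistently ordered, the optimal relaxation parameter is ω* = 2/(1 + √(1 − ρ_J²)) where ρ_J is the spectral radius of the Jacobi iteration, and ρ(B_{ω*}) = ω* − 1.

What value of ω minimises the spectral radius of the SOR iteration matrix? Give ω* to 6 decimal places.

B_J for the 37×37 system has eigenvalues cos(kπ/38); ρ_J = cos(π/38) = 0.996584.
root = sin(π/38) = 0.0825793  (since 1−cos² = sin²).
ω* = 2/(1+0.0825793) = 1.847440
ρ(B_{ω*}) = ω*−1 = 0.847440

ω* = 1.847440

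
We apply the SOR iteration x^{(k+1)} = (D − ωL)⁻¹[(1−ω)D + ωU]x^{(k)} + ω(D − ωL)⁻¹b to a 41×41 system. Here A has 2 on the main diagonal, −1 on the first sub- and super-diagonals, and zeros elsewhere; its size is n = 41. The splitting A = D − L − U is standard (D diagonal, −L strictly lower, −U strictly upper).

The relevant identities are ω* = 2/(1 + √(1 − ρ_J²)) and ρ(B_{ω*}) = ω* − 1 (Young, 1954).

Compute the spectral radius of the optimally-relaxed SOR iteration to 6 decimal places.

½·tridiag(1,0,1) at n=41: λ_k = cos(kπ/42); max |λ| at k=1 ⇒ ρ_J = cos(π/42) ≈ 0.997204.
1 − cos²(π/42) = sin²(π/42) ⇒ √(1−ρ_J²) = sin(π/42) = 0.0747301.
Young: ω* = 2/(1+√(1−ρ_J²)) = 2/(1+0.0747301) = 2/1.0747301 = 1.860932.
ρ(B_{ω*}) = ω*−1 = 0.860932

ρ_SOR = 0.860932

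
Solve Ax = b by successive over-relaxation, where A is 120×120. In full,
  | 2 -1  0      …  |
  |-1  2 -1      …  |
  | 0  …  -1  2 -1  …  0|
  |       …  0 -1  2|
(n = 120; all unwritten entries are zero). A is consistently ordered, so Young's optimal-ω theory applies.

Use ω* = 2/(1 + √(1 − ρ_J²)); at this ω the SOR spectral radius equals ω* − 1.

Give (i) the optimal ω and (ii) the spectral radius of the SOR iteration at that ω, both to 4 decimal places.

B_J for the 120×120 system has eigenvalues cos(kπ/121); ρ_J = cos(π/121) = 0.9997.
√(1−ρ_J²) simplifies to sin(π/121) = 0.02596.
ω* = 2/(1+0.02596) = 1.9494
Hence ρ(B_{ω*}) = 1.9494 − 1 = 0.9494.

ω* = 1.9494, ρ_SOR = 0.9494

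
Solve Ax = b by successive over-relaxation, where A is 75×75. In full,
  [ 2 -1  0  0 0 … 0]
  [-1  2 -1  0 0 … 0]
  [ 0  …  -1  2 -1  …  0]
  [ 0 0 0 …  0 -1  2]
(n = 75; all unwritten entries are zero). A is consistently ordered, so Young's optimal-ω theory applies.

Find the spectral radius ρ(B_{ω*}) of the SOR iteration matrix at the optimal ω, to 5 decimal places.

ρ_SOR = 0.92063

ρ_J = max_k |cos(kπ/76)| = cos(π/76) = 0.99915
1 − cos²(π/76) = sin²(π/76) ⇒ √(1−ρ_J²) = sin(π/76) = 0.041325.
ω* = 2/(1+0.041325) = 1.92063
At ω = 1.92063 every |λ(B_ω)| = ω−1, so ρ_SOR = 0.92063.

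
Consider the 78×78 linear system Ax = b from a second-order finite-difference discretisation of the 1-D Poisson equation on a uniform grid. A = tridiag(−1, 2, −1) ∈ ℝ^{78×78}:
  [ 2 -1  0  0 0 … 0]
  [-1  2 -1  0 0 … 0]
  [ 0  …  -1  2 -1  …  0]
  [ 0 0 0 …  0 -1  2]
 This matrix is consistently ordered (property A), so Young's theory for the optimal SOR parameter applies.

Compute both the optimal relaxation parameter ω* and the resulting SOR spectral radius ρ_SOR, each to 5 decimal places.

B_J for the 78×78 system has eigenvalues cos(kπ/79); ρ_J = cos(π/79) = 0.99921.
√(1 − cos²(π/79)) = sin(π/79) ≈ 0.039757.
[ω*] 2 ÷ (1 + 0.039757) = 2 ÷ 1.039757 = 1.92353.
and ρ(B_{ω*}) = 1.92353 − 1 = 0.92353.

ω* = 1.92353, ρ_SOR = 0.92353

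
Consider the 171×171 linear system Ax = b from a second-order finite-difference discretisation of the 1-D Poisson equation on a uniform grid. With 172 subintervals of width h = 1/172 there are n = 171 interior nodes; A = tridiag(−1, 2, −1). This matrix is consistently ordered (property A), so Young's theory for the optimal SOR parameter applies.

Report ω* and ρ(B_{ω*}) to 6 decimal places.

ω* = 1.964127, ρ_SOR = 0.964127

B_J for the 171×171 system has eigenvalues cos(kπ/172); ρ_J = cos(π/172) = 0.999833.
√(1 − cos²(π/172)) = sin(π/172) ≈ 0.0182641.
Then 2/(1+√(1−ρ_J²)) = 2/(1+0.0182641); ω* = 2/1.0182641 = 1.964127.
ρ_SOR = ω* − 1 ≈ 0.964127.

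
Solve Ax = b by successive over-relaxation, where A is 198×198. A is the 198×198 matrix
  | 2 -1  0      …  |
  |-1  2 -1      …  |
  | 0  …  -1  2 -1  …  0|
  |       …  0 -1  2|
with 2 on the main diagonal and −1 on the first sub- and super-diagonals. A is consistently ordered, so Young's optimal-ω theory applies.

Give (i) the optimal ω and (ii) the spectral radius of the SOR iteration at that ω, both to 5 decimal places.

With n=198, ρ(Jacobi) = cos(π/199) = 0.99988.
1 − cos²(π/199) = sin²(π/199) ⇒ √(1−ρ_J²) = sin(π/199) = 0.015786.
Then 2/(1+√(1−ρ_J²)) = 2/(1+0.015786); ω* = 2/1.015786 = 1.96892.
ρ_SOR = ω* − 1 = 1.96892 − 1 = 0.96892.

ω* = 1.96892, ρ_SOR = 0.96892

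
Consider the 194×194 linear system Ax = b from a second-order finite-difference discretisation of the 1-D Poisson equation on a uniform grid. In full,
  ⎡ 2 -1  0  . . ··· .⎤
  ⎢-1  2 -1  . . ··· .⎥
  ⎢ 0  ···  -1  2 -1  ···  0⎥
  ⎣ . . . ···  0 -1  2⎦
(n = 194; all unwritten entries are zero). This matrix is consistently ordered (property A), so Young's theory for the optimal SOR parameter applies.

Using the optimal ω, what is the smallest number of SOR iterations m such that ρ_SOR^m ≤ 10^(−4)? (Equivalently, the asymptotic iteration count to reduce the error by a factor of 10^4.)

With n=194, ρ(Jacobi) = cos(π/195) = 0.9998702.
√(1−ρ_J²) = |sin(π/195)| = 0.0161100
So ω* = 2/1.0161100 = 1.9682908 (Young).
ρ(B_{ω*}) = ω*−1 = 0.9682908
m ≥ 4·ln10 / (−ln 0.9682908) = 285.833; smallest integer m = 286.

m = 286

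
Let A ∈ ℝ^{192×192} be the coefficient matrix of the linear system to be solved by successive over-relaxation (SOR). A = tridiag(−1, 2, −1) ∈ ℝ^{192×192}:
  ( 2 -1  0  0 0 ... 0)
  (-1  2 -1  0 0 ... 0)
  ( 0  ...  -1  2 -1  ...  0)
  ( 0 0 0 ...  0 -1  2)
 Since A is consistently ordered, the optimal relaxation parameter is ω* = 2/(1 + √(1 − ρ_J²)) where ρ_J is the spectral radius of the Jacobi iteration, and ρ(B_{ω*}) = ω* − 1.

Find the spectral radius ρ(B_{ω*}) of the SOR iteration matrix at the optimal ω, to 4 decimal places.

ρ_SOR = 0.9680

B_J for the 192×192 system has eigenvalues cos(kπ/193); ρ_J = cos(π/193) = 0.9999.
root = sin(π/193) = 0.01628  (since 1−cos² = sin²).
Then 2/(1+√(1−ρ_J²)) = 2/(1+0.01628); ω* = 2/1.01628 = 1.9680.
ρ_SOR = ω* − 1 ≈ 0.9680.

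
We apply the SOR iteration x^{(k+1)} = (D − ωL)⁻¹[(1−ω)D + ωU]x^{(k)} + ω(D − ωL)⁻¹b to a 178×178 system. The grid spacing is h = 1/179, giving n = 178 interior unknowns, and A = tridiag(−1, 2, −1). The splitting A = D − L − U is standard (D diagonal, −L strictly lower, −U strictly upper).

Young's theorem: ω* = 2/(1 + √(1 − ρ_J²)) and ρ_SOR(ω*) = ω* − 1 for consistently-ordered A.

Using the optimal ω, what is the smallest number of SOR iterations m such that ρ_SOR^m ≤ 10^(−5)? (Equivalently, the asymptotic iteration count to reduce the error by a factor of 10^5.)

n=178: λ(B_J) = 1 − λ(A)/2 = cos(kπ/179); k=1 gives ρ_J = 0.9998460.
√(1 − cos²(π/179)) = sin(π/179) ≈ 0.0175499.
[ω*] 2 ÷ (1 + 0.0175499) = 2 ÷ 1.0175499 = 1.9655056.
ρ_SOR = ω* − 1 ≈ 0.9655056.
5·ln10 = 11.5129; −ln(0.9655056) = 0.0351034; m = ⌈11.5129/0.0351034⌉ = ⌈327.971⌉ = 328.

m = 328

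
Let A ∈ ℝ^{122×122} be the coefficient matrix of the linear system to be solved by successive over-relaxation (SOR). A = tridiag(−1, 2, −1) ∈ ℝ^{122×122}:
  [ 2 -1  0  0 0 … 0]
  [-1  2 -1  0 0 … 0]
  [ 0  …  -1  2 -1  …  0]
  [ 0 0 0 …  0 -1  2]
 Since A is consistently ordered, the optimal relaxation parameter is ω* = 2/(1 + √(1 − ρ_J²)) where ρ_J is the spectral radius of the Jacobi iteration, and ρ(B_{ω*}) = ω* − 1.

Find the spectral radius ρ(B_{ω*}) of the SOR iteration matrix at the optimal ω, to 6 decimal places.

ρ_SOR = 0.950195

With n=122, ρ(Jacobi) = cos(π/123) = 0.999674.
√(1−ρ_J²) simplifies to sin(π/123) = 0.0255386.
ω* = 2/(1 + 0.0255386) = 2/1.0255386 = 1.950195.
ρ(B_{ω*}) = ω*−1 = 0.950195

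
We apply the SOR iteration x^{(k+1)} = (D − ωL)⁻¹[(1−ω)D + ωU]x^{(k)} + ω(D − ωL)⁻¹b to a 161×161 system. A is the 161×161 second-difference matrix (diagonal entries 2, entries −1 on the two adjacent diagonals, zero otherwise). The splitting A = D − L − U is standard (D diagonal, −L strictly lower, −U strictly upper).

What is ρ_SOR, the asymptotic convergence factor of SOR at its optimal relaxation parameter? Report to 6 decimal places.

ρ_SOR = 0.961955

½·tridiag(1,0,1) at n=161: λ_k = cos(kπ/162); max |λ| at k=1 ⇒ ρ_J = cos(π/162) ≈ 0.999812.
√(1−ρ_J²) simplifies to sin(π/162) = 0.0193913.
Young: ω* = 2/(1+√(1−ρ_J²)) = 2/(1+0.0193913) = 2/1.0193913 = 1.961955.
Hence ρ(B_{ω*}) = 1.961955 − 1 = 0.961955.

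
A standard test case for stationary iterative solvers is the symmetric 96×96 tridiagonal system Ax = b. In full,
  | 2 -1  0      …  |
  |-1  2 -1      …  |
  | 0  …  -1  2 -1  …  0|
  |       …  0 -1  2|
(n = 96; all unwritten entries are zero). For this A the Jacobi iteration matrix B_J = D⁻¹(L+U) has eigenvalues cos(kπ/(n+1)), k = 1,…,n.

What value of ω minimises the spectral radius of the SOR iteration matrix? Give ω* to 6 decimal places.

ω* = 1.937268

[ρ_J] n=96: ρ(B_J) = cos(π/(n+1)) = cos(π/97) = 0.999476.
root = sin(π/97) = 0.0323819  (since 1−cos² = sin²).
[ω*] 2 ÷ (1 + 0.0323819) = 2 ÷ 1.0323819 = 1.937268.
ρ_SOR = ω* − 1 ≈ 0.937268.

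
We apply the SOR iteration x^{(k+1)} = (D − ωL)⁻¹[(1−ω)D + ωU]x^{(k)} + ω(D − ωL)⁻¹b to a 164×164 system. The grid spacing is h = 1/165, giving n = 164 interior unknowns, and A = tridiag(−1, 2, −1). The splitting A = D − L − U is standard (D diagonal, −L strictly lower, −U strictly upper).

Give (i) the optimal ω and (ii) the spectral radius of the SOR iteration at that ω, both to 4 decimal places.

ω* = 1.9626, ρ_SOR = 0.9626

With n=164, ρ(Jacobi) = cos(π/165) = 0.9998.
root = sin(π/165) = 0.01904  (since 1−cos² = sin²).
Young: ω* = 2/(1+√(1−ρ_J²)) = 2/(1+0.01904) = 2/1.01904 = 1.9626.
At ω = 1.9626 every |λ(B_ω)| = ω−1, so ρ_SOR = 0.9626.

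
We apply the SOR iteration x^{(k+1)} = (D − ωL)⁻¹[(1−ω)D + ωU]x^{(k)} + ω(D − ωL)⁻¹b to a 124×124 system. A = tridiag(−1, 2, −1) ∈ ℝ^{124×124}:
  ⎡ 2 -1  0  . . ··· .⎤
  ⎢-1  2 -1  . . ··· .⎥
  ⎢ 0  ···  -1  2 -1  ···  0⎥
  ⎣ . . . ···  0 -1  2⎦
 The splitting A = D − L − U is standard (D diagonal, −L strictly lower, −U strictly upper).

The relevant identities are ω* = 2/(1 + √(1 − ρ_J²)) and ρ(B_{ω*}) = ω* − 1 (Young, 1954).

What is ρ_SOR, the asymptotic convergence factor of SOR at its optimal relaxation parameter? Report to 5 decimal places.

ρ_J = max_k |cos(kπ/125)| = cos(π/125) = 0.99968
√(1−ρ_J²) simplifies to sin(π/125) = 0.025130.
ω* = 2/(1 + 0.025130) = 2/1.025130 = 1.95097.
ρ_SOR = ω* − 1 = 1.95097 − 1 = 0.95097.

ρ_SOR = 0.95097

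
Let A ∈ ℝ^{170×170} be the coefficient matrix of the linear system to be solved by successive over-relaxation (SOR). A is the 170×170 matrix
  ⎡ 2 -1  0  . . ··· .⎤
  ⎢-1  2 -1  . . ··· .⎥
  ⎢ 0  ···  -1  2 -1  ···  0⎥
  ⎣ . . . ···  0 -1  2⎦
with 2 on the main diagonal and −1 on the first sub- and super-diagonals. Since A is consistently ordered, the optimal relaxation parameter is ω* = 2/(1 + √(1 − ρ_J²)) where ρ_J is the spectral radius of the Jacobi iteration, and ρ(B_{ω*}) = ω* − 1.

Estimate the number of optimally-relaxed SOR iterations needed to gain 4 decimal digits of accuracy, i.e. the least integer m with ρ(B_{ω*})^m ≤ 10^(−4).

m = 251

spectrum of D⁻¹(L+U) = {cos(kπ/171) : 1≤k≤170}; ρ_J = cos(π/171) = 0.9998312.
√(1−ρ_J²) simplifies to sin(π/171) = 0.0183709.
ω* = 2/(1 + 0.0183709) = 2/1.0183709 = 1.9639210.
ρ_SOR = ω* − 1 = 1.9639210 − 1 = 0.9639210.
m ≥ 4·ln10 / (−ln 0.9639210) = 250.649; smallest integer m = 251.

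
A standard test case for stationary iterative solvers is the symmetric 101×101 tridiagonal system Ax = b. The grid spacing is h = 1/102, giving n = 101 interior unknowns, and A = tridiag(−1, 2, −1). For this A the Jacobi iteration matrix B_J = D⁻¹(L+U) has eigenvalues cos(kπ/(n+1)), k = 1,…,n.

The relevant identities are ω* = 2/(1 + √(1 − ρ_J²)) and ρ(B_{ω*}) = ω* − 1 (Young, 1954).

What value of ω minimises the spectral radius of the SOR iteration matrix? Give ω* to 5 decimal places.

n=101: λ(B_J) = 1 − λ(A)/2 = cos(kπ/102); k=1 gives ρ_J = 0.99953.
√(1−ρ_J²) simplifies to sin(π/102) = 0.030795.
So ω* = 2/1.030795 = 1.94025 (Young).
Hence ρ(B_{ω*}) = 1.94025 − 1 = 0.94025.

ω* = 1.94025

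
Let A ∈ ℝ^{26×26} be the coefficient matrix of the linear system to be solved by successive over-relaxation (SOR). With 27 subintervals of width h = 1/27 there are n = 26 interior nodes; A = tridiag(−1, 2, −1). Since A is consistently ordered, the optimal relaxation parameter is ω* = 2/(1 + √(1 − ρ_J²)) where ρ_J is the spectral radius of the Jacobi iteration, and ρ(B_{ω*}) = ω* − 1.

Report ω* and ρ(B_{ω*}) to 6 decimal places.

ω* = 1.791966, ρ_SOR = 0.791966

With n=26, ρ(Jacobi) = cos(π/27) = 0.993238.
√(1 − cos²(π/27)) = sin(π/27) ≈ 0.1160929.
ω* = 2/(1+0.1160929) = 1.791966
ρ(B_{ω*}) = ω*−1 = 0.791966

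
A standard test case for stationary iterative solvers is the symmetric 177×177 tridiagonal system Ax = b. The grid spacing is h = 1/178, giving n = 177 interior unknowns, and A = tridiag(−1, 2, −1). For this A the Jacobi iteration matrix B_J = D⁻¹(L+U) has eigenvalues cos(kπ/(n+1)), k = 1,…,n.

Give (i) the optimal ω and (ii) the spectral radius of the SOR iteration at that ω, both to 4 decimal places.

ω* = 1.9653, ρ_SOR = 0.9653

B_J for the 177×177 system has eigenvalues cos(kπ/178); ρ_J = cos(π/178) = 0.9998.
√(1 − cos²(π/178)) = sin(π/178) ≈ 0.01765.
[ω*] 2 ÷ (1 + 0.01765) = 2 ÷ 1.01765 = 1.9653.
Hence ρ(B_{ω*}) = 1.9653 − 1 = 0.9653.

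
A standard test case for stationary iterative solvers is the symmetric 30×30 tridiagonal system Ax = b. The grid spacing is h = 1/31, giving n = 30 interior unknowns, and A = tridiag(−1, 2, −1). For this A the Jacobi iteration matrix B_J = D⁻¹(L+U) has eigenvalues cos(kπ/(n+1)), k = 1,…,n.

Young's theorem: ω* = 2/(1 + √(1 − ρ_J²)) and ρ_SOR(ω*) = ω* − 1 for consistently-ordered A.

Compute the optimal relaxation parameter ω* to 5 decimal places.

With n=30, ρ(Jacobi) = cos(π/31) = 0.99487.
√(1−ρ_J²) = |sin(π/31)| = 0.101168
ω* = 2 / (1 + 0.101168) = 2 / 1.101168 ≈ 1.81625.
Hence ρ(B_{ω*}) = 1.81625 − 1 = 0.81625.

ω* = 1.81625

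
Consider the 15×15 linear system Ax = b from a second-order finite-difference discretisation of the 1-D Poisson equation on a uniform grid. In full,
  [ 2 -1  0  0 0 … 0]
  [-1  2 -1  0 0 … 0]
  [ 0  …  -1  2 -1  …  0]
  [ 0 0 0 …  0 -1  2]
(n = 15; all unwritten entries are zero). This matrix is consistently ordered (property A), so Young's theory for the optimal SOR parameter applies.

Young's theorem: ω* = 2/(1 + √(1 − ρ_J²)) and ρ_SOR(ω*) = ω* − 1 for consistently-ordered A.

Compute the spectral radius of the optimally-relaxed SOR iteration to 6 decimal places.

ρ_SOR = 0.673514

n=15: λ(B_J) = 1 − λ(A)/2 = cos(kπ/16); k=1 gives ρ_J = 0.980785.
root = sin(π/16) = 0.1950903  (since 1−cos² = sin²).
Young: ω* = 2/(1+√(1−ρ_J²)) = 2/(1+0.1950903) = 2/1.1950903 = 1.673514.
Hence ρ(B_{ω*}) = 1.673514 − 1 = 0.673514.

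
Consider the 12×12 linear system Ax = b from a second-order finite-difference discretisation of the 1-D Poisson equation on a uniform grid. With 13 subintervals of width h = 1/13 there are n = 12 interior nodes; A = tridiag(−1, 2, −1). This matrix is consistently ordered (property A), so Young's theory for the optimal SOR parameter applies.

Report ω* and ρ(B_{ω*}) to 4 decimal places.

B_J for the 12×12 system has eigenvalues cos(kπ/13); ρ_J = cos(π/13) = 0.9709.
root = sin(π/13) = 0.23932  (since 1−cos² = sin²).
ω* = 2/(1+0.23932) = 1.6138
ρ_SOR = ω* − 1 = 1.6138 − 1 = 0.6138.

ω* = 1.6138, ρ_SOR = 0.6138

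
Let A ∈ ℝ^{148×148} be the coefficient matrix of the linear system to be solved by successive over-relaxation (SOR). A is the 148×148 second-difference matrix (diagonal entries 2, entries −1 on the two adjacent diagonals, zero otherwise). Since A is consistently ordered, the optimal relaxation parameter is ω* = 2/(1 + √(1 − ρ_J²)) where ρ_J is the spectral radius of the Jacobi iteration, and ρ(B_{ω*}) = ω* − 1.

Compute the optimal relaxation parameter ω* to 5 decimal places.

spectrum of D⁻¹(L+U) = {cos(kπ/149) : 1≤k≤148}; ρ_J = cos(π/149) = 0.99978.
√(1−ρ_J²) simplifies to sin(π/149) = 0.021083.
So ω* = 2/1.021083 = 1.95870 (Young).
[ρ_SOR] ω* − 1 = 0.95870.

ω* = 1.95870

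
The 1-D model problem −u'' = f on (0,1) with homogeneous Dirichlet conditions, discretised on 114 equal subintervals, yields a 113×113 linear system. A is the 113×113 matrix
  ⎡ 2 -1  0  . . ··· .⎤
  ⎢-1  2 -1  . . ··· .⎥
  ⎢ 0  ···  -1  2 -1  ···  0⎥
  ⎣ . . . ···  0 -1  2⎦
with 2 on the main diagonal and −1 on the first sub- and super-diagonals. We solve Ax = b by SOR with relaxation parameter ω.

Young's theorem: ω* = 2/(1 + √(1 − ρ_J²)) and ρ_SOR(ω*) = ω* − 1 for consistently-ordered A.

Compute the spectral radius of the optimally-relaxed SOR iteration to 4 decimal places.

With n=113, ρ(Jacobi) = cos(π/114) = 0.9996.
√(1 − cos²(π/114)) = sin(π/114) ≈ 0.02755.
[ω*] 2 ÷ (1 + 0.02755) = 2 ÷ 1.02755 = 1.9464.
At ω = 1.9464 every |λ(B_ω)| = ω−1, so ρ_SOR = 0.9464.

ρ_SOR = 0.9464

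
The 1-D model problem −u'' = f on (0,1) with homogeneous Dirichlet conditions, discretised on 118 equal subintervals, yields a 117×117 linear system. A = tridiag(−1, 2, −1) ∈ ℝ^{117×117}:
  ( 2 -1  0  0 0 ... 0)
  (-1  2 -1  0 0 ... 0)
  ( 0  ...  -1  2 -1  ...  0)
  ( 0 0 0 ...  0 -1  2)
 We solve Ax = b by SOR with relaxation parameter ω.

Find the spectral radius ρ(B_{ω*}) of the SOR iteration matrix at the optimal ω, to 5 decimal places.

ρ_SOR = 0.94814

spectrum of D⁻¹(L+U) = {cos(kπ/118) : 1≤k≤117}; ρ_J = cos(π/118) = 0.99965.
√(1−ρ_J²) = |sin(π/118)| = 0.026621
So ω* = 2/1.026621 = 1.94814 (Young).
ρ(B_{ω*}) = ω*−1 = 0.94814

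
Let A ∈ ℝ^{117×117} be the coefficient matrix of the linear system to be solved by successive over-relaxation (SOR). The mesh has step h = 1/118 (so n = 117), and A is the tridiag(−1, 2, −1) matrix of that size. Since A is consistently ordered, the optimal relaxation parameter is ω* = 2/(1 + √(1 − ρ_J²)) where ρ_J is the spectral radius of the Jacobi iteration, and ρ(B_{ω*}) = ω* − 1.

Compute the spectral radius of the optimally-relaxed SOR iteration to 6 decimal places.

[ρ_J] n=117: ρ(B_J) = cos(π/(n+1)) = cos(π/118) = 0.999646.
√(1 − cos²(π/118)) = sin(π/118) ≈ 0.0266205.
ω* = 2/(1+0.0266205) = 1.948140
and ρ(B_{ω*}) = 1.948140 − 1 = 0.948140.

ρ_SOR = 0.948140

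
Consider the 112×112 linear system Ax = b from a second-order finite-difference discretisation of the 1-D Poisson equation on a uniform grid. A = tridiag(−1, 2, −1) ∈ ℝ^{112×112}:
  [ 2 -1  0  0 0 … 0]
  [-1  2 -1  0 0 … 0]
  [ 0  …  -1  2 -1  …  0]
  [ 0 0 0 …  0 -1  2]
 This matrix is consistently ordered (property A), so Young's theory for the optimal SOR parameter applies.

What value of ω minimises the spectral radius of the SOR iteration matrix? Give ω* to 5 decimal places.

ω* = 1.94591

With n=112, ρ(Jacobi) = cos(π/113) = 0.99961.
√(1−ρ_J²) simplifies to sin(π/113) = 0.027798.
So ω* = 2/1.027798 = 1.94591 (Young).
Hence ρ(B_{ω*}) = 1.94591 − 1 = 0.94591.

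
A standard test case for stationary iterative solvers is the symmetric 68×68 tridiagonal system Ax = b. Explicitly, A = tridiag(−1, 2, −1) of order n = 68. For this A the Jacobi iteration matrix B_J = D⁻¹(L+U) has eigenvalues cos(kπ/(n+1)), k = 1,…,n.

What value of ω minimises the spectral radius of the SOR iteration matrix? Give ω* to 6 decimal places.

ω* = 1.912934

n=68: λ(B_J) = 1 − λ(A)/2 = cos(kπ/69); k=1 gives ρ_J = 0.998964.
√(1−ρ_J²) = |sin(π/69)| = 0.0455146
ω* = 2 / (1 + 0.0455146) = 2 / 1.0455146 ≈ 1.912934.
Hence ρ(B_{ω*}) = 1.912934 − 1 = 0.912934.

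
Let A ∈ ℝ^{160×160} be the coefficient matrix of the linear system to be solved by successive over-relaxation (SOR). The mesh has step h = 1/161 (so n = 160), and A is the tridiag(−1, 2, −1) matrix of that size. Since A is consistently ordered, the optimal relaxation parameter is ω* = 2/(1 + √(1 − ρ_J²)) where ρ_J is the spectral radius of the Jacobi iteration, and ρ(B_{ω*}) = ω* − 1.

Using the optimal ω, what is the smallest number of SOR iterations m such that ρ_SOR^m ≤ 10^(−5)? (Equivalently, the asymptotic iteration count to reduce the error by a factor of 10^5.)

½·tridiag(1,0,1) at n=160: λ_k = cos(kπ/161); max |λ| at k=1 ⇒ ρ_J = cos(π/161) ≈ 0.9998096.
root = sin(π/161) = 0.0195118  (since 1−cos² = sin²).
Then 2/(1+√(1−ρ_J²)) = 2/(1+0.0195118); ω* = 2/1.0195118 = 1.9617232.
At ω = 1.9617232 every |λ(B_ω)| = ω−1, so ρ_SOR = 0.9617232.
5·ln10 = 11.5129; −ln(0.9617232) = 0.0390286; m = ⌈11.5129/0.0390286⌉ = ⌈294.986⌉ = 295.

m = 295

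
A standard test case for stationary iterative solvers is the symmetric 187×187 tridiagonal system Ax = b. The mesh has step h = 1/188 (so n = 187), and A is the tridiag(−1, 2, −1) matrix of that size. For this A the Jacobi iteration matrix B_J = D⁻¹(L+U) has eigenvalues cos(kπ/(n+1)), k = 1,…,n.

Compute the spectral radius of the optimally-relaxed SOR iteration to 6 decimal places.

ρ_J = max_k |cos(kπ/188)| = cos(π/188) = 0.999860
√(1 − cos²(π/188)) = sin(π/188) ≈ 0.0167098.
Then 2/(1+√(1−ρ_J²)) = 2/(1+0.0167098); ω* = 2/1.0167098 = 1.967130.
ρ(B_{ω*}) = ω*−1 = 0.967130

ρ_SOR = 0.967130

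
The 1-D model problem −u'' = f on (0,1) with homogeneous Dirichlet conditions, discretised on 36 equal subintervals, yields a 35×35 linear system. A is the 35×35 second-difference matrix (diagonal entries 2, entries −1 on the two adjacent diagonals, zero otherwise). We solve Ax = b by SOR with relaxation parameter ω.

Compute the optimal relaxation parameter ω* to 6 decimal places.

ω* = 1.839663

ρ_J = max_k |cos(kπ/36)| = cos(π/36) = 0.996195
√(1 − cos²(π/36)) = sin(π/36) ≈ 0.0871557.
ω* = 2/(1 + 0.0871557) = 2/1.0871557 = 1.839663.
and ρ(B_{ω*}) = 1.839663 − 1 = 0.839663.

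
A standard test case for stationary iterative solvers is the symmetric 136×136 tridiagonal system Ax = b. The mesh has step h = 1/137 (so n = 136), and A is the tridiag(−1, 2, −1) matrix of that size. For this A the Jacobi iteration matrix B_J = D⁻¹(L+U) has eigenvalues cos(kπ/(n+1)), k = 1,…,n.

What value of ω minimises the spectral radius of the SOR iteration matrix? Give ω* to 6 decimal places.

ω* = 1.955169

With n=136, ρ(Jacobi) = cos(π/137) = 0.999737.
root = sin(π/137) = 0.0229293  (since 1−cos² = sin²).
[ω*] 2 ÷ (1 + 0.0229293) = 2 ÷ 1.0229293 = 1.955169.
At ω = 1.955169 every |λ(B_ω)| = ω−1, so ρ_SOR = 0.955169.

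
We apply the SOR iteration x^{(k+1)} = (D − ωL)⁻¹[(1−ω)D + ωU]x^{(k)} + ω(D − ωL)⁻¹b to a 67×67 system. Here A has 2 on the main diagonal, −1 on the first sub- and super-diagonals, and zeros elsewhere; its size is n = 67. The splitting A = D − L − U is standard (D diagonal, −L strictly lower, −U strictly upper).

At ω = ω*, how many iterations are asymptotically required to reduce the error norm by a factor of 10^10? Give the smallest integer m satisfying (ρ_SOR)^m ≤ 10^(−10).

[ρ_J] n=67: ρ(B_J) = cos(π/(n+1)) = cos(π/68) = 0.9989330.
√(1−ρ_J²) = |sin(π/68)| = 0.0461835
Young: ω* = 2/(1+√(1−ρ_J²)) = 2/(1+0.0461835) = 2/1.0461835 = 1.9117105.
Hence ρ(B_{ω*}) = 1.9117105 − 1 = 0.9117105.
ρ_SOR^m ≤ 10^(−10) ⇔ m ≥ 10·ln10/(−ln 0.9117105) = 23.0259/0.0924328 = 249.110; m = ⌈249.110⌉ = 250.

m = 250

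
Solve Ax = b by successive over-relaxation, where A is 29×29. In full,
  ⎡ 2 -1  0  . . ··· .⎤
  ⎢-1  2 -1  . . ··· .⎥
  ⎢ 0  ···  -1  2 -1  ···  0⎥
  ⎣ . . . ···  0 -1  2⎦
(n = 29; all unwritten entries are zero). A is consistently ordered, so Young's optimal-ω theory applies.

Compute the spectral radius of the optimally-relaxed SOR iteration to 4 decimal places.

ρ_SOR = 0.8107

n=29: λ(B_J) = 1 − λ(A)/2 = cos(kπ/30); k=1 gives ρ_J = 0.9945.
√(1 − cos²(π/30)) = sin(π/30) ≈ 0.10453.
ω* = 2/(1+0.10453) = 1.8107
ρ(B_{ω*}) = ω*−1 = 0.8107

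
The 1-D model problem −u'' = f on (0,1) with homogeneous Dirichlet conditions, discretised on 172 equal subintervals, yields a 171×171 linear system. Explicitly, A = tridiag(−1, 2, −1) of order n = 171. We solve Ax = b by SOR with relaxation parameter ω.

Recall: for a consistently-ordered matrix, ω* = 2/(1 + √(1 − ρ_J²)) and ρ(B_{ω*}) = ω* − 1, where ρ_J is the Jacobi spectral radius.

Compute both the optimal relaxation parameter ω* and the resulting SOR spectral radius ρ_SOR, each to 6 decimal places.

With n=171, ρ(Jacobi) = cos(π/172) = 0.999833.
root = sin(π/172) = 0.0182641  (since 1−cos² = sin²).
Then 2/(1+√(1−ρ_J²)) = 2/(1+0.0182641); ω* = 2/1.0182641 = 1.964127.
[ρ_SOR] ω* − 1 = 0.964127.

ω* = 1.964127, ρ_SOR = 0.964127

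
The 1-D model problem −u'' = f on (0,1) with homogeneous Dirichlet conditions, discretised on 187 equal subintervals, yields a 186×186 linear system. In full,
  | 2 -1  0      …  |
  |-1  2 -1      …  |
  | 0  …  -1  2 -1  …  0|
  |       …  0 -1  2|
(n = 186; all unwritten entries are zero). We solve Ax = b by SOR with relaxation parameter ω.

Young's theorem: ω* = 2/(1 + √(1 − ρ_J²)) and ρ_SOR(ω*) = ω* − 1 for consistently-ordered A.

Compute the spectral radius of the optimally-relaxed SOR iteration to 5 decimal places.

½·tridiag(1,0,1) at n=186: λ_k = cos(kπ/187); max |λ| at k=1 ⇒ ρ_J = cos(π/187) ≈ 0.99986.
√(1−ρ_J²) simplifies to sin(π/187) = 0.016799.
ω* = 2/(1 + 0.016799) = 2/1.016799 = 1.96696.
ρ_SOR = ω* − 1 = 1.96696 − 1 = 0.96696.

ρ_SOR = 0.96696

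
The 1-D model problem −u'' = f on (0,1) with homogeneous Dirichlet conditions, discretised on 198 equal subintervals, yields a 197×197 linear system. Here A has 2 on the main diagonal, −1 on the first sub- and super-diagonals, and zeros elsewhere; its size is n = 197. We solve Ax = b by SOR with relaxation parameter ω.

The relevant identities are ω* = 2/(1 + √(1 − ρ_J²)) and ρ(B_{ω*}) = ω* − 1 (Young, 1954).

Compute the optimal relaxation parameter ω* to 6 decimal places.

B_J for the 197×197 system has eigenvalues cos(kπ/198); ρ_J = cos(π/198) = 0.999874.
√(1−ρ_J²) = |sin(π/198)| = 0.0158660
So ω* = 2/1.0158660 = 1.968764 (Young).
At ω = 1.968764 every |λ(B_ω)| = ω−1, so ρ_SOR = 0.968764.

ω* = 1.968764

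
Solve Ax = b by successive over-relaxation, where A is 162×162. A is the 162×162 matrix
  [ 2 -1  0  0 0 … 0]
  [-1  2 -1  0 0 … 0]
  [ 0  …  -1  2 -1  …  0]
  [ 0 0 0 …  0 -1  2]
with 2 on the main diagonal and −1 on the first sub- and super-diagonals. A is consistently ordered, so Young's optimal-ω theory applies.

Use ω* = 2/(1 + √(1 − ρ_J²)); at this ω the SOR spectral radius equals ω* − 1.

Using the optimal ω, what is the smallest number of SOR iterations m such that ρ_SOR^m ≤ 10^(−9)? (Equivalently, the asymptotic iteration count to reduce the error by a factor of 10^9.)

m = 538

With n=162, ρ(Jacobi) = cos(π/163) = 0.9998143.
√(1−ρ_J²) = |sin(π/163)| = 0.0192724
ω* = 2 / (1 + 0.0192724) = 2 / 1.0192724 ≈ 1.9621840.
ρ(B_{ω*}) = ω*−1 = 0.9621840
For 9 digits: m = 9·ln10 / (−ln 0.9621840) = 20.7233/0.0385496 = 537.575; round up → m = 538.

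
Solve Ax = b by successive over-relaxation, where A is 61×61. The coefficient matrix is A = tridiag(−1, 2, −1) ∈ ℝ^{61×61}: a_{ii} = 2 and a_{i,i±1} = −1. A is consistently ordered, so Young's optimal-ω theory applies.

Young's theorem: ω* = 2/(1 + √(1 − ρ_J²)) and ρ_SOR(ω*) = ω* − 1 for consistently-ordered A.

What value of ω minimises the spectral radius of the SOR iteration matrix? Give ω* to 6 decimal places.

ω* = 1.903585

ρ_J = max_k |cos(kπ/62)| = cos(π/62) = 0.998717
√(1−ρ_J²) = |sin(π/62)| = 0.0506492
ω* = 2/(1+0.0506492) = 1.903585
ρ(B_{ω*}) = ω*−1 = 0.903585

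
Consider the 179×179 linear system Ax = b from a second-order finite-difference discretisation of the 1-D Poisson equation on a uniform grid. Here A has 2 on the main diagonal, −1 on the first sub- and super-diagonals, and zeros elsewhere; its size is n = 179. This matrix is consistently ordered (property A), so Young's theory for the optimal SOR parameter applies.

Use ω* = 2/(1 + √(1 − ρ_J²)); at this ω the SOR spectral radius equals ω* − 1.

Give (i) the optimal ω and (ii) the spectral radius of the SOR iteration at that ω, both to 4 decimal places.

ω* = 1.9657, ρ_SOR = 0.9657

[ρ_J] n=179: ρ(B_J) = cos(π/(n+1)) = cos(π/180) = 0.9998.
√(1 − cos²(π/180)) = sin(π/180) ≈ 0.01745.
ω* = 2/(1+0.01745) = 1.9657
[ρ_SOR] ω* − 1 = 0.9657.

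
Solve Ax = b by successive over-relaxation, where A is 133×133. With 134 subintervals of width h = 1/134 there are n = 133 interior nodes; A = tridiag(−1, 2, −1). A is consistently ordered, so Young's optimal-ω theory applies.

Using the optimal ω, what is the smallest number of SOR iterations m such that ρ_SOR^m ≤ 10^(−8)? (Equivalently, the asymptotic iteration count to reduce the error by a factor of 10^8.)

n=133: λ(B_J) = 1 − λ(A)/2 = cos(kπ/134); k=1 gives ρ_J = 0.9997252.
root = sin(π/134) = 0.0234426  (since 1−cos² = sin²).
Then 2/(1+√(1−ρ_J²)) = 2/(1+0.0234426); ω* = 2/1.0234426 = 1.9541887.
ρ_SOR = ω* − 1 ≈ 0.9541887.
For 8 digits: m = 8·ln10 / (−ln 0.9541887) = 18.4207/0.0468938 = 392.817; round up → m = 393.

m = 393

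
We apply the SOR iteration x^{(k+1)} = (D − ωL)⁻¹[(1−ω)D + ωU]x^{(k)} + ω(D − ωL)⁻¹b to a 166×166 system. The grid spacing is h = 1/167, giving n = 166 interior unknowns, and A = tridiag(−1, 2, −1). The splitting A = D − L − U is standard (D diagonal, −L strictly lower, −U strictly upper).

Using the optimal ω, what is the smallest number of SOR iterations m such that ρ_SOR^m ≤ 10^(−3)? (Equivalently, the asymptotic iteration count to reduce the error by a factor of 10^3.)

B_J for the 166×166 system has eigenvalues cos(kπ/167); ρ_J = cos(π/167) = 0.9998231.
√(1 − cos²(π/167)) = sin(π/167) ≈ 0.0188108.
ω* = 2/(1 + 0.0188108) = 2/1.0188108 = 1.9630730.
ρ_SOR = ω* − 1 = 1.9630730 − 1 = 0.9630730.
(0.9630730)^m ≤ 10^{−3}  ⇒  m·ln(0.9630730) ≤ −3·ln10  ⇒  m ≥ 183.590  ⇒  m = 184

m = 184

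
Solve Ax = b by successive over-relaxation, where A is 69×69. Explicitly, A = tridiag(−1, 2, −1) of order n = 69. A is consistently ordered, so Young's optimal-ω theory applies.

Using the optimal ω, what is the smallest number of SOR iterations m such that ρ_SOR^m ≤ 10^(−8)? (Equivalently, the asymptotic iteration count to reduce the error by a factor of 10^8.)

m = 206

½·tridiag(1,0,1) at n=69: λ_k = cos(kπ/70); max |λ| at k=1 ⇒ ρ_J = cos(π/70) ≈ 0.9989931.
1 − cos²(π/70) = sin²(π/70) ⇒ √(1−ρ_J²) = sin(π/70) = 0.0448648.
ω* = 2 / (1 + 0.0448648) = 2 / 1.0448648 ≈ 1.9141232.
[ρ_SOR] ω* − 1 = 0.9141232.
m ≥ 8·ln10 / (−ln 0.9141232) = 205.153; smallest integer m = 206.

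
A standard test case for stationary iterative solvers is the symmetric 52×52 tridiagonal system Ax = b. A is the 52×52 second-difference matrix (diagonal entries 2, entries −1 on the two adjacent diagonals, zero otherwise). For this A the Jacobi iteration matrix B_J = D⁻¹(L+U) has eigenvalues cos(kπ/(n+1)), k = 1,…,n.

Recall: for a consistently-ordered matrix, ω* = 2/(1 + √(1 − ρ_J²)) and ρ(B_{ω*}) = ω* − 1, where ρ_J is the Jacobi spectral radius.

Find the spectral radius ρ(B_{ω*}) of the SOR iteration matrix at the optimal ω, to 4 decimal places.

ρ_J = max_k |cos(kπ/53)| = cos(π/53) = 0.9982
√(1 − cos²(π/53)) = sin(π/53) ≈ 0.05924.
[ω*] 2 ÷ (1 + 0.05924) = 2 ÷ 1.05924 = 1.8881.
At ω = 1.8881 every |λ(B_ω)| = ω−1, so ρ_SOR = 0.8881.

ρ_SOR = 0.8881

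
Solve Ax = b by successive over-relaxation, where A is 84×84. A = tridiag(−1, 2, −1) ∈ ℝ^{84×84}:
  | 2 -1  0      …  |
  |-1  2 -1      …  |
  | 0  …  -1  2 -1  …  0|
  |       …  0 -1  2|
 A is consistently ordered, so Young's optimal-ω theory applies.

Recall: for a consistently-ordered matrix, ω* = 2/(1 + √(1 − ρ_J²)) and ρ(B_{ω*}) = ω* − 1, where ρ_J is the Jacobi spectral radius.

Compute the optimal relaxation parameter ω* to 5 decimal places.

ω* = 1.92873

n=84: λ(B_J) = 1 − λ(A)/2 = cos(kπ/85); k=1 gives ρ_J = 0.99932.
root = sin(π/85) = 0.036951  (since 1−cos² = sin²).
ω* = 2/(1 + 0.036951) = 2/1.036951 = 1.92873.
At ω = 1.92873 every |λ(B_ω)| = ω−1, so ρ_SOR = 0.92873.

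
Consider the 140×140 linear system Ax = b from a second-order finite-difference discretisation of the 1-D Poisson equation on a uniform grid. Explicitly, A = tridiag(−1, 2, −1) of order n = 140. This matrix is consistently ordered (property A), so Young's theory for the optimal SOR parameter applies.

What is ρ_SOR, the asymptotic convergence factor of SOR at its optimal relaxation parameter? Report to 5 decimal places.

ρ_SOR = 0.95641

½·tridiag(1,0,1) at n=140: λ_k = cos(kπ/141); max |λ| at k=1 ⇒ ρ_J = cos(π/141) ≈ 0.99975.
1 − cos²(π/141) = sin²(π/141) ⇒ √(1−ρ_J²) = sin(π/141) = 0.022279.
ω* = 2/(1+0.022279) = 1.95641
ρ_SOR = ω* − 1 = 1.95641 − 1 = 0.95641.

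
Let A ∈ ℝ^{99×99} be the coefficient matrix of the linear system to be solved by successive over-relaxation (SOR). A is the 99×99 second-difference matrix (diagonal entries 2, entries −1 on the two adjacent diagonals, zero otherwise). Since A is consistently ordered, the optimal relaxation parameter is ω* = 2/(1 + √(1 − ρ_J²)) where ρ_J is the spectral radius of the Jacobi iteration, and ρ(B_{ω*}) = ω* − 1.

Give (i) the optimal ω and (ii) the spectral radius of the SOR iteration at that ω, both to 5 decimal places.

B_J for the 99×99 system has eigenvalues cos(kπ/100); ρ_J = cos(π/100) = 0.99951.
1 − cos²(π/100) = sin²(π/100) ⇒ √(1−ρ_J²) = sin(π/100) = 0.031411.
[ω*] 2 ÷ (1 + 0.031411) = 2 ÷ 1.031411 = 1.93909.
[ρ_SOR] ω* − 1 = 0.93909.

ω* = 1.93909, ρ_SOR = 0.93909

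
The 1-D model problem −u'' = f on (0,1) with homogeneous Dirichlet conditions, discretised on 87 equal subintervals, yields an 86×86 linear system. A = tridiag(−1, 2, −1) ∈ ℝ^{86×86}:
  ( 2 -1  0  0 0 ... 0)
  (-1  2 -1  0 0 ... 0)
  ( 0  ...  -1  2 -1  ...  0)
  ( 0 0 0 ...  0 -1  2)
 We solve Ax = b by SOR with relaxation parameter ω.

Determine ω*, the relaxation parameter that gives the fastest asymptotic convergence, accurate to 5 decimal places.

B_J for the 86×86 system has eigenvalues cos(kπ/87); ρ_J = cos(π/87) = 0.99935.
root = sin(π/87) = 0.036102  (since 1−cos² = sin²).
[ω*] 2 ÷ (1 + 0.036102) = 2 ÷ 1.036102 = 1.93031.
ρ_SOR = ω* − 1 ≈ 0.93031.

ω* = 1.93031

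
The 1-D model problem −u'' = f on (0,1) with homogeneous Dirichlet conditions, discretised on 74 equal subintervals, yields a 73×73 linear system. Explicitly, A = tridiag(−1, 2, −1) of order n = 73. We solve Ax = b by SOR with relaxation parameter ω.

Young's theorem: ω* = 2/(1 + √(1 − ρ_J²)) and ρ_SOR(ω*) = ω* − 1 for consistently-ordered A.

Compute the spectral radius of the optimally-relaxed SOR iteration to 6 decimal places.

½·tridiag(1,0,1) at n=73: λ_k = cos(kπ/74); max |λ| at k=1 ⇒ ρ_J = cos(π/74) ≈ 0.999099.
root = sin(π/74) = 0.0424412  (since 1−cos² = sin²).
Then 2/(1+√(1−ρ_J²)) = 2/(1+0.0424412); ω* = 2/1.0424412 = 1.918573.
ρ_SOR = ω* − 1 = 1.918573 − 1 = 0.918573.

ρ_SOR = 0.918573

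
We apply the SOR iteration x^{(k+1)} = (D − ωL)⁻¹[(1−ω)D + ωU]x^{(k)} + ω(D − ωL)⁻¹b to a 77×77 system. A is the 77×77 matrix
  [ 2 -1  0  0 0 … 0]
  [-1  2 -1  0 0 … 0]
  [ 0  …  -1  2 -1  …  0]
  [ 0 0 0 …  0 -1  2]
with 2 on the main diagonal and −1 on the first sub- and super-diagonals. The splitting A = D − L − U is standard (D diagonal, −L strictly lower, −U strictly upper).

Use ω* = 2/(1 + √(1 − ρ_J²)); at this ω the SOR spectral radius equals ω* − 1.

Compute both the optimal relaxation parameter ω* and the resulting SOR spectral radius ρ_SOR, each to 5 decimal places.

ω* = 1.92259, ρ_SOR = 0.92259

B_J for the 77×77 system has eigenvalues cos(kπ/78); ρ_J = cos(π/78) = 0.99919.
root = sin(π/78) = 0.040266  (since 1−cos² = sin²).
ω* = 2/(1+0.040266) = 1.92259
and ρ(B_{ω*}) = 1.92259 − 1 = 0.92259.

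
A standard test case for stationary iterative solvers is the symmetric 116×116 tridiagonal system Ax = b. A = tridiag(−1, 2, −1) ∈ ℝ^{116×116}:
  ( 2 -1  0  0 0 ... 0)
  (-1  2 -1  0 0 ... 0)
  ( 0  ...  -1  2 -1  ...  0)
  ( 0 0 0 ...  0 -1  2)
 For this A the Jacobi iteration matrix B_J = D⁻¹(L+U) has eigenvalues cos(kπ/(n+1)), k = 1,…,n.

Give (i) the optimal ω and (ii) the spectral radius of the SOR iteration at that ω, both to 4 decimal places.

ω* = 1.9477, ρ_SOR = 0.9477

spectrum of D⁻¹(L+U) = {cos(kπ/117) : 1≤k≤116}; ρ_J = cos(π/117) = 0.9996.
√(1 − cos²(π/117)) = sin(π/117) ≈ 0.02685.
[ω*] 2 ÷ (1 + 0.02685) = 2 ÷ 1.02685 = 1.9477.
[ρ_SOR] ω* − 1 = 0.9477.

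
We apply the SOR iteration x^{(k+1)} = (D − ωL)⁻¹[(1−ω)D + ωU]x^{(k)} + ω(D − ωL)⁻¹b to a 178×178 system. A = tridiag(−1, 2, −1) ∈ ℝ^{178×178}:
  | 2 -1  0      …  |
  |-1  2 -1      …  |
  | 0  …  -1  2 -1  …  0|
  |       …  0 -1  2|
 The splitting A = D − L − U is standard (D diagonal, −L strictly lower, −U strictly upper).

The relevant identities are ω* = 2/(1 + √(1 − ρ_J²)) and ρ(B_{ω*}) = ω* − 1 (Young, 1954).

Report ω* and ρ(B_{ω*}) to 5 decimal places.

B_J for the 178×178 system has eigenvalues cos(kπ/179); ρ_J = cos(π/179) = 0.99985.
1 − cos²(π/179) = sin²(π/179) ⇒ √(1−ρ_J²) = sin(π/179) = 0.017550.
[ω*] 2 ÷ (1 + 0.017550) = 2 ÷ 1.017550 = 1.96551.
ρ_SOR = ω* − 1 = 1.96551 − 1 = 0.96551.

ω* = 1.96551, ρ_SOR = 0.96551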